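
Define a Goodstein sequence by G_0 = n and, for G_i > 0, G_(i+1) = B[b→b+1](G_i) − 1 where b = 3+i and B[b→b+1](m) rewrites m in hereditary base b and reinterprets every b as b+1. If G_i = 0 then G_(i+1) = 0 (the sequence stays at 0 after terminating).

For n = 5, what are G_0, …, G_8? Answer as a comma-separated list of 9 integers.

5, 5, 5, 5, 4, 3, 2, 1, 0

base 3: 5 = 3 + 2; at 4: 4 + 2 = 6; next = 5
base 4: 5 = 4 + 1; at 5: 5 + 1 = 6; next = 5
base 5: 5 = 5; at 6: 6 = 6; next = 5
base 6: 5 = 5; at 7: 5 = 5; next = 4
base 7: 4 = 4; at 8: 4 = 4; next = 3
base 8: 3 = 3; at 9: 3 = 3; next = 2
base 9: 2 = 2; at 10: 2 = 2; next = 1
base 10: 1 = 1; at 11: 1 = 1; next = 0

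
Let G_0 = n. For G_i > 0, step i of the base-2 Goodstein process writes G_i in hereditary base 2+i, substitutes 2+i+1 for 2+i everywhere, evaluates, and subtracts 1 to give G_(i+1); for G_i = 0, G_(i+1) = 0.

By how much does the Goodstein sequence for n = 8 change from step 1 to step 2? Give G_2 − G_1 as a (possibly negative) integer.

473

i=0: 8 = 2^(2 + 1) (b=2); 2→3: 3^(3 + 1) = 81; 81−1 = 80
i=1: 80 = 2·3^3 + 2·3^2 + 2·3 + 2 (b=3); 3→4: 2·4^4 + 2·4^2 + 2·4 + 2 = 554; 554−1 = 553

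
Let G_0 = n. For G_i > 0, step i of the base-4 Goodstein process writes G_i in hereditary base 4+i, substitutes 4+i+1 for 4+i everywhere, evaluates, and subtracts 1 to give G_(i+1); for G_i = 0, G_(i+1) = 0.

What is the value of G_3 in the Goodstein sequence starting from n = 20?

51

20 —HB4→ 4^2 + 4 —bump→ 5^2 + 5 = 30 —(−1)→ 29
29 —HB5→ 5^2 + 4 —bump→ 6^2 + 4 = 40 —(−1)→ 39
39 —HB6→ 6^2 + 3 —bump→ 7^2 + 3 = 52 —(−1)→ 51
51 —HB7→ 7^2 + 2 —bump→ 8^2 + 2 = 66 —(−1)→ 65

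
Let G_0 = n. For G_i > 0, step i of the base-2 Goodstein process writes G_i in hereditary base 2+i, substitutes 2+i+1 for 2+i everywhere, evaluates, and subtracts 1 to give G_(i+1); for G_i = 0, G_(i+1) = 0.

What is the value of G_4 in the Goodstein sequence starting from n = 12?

G_0=12  [base 2] 2^(2 + 1) + 2^2  →[2↦3]→  3^(3 + 1) + 3^3 = 108  −1 ⇒ G_1=107
G_1=107  [base 3] 3^(3 + 1) + 2·3^2 + 2·3 + 2  →[3↦4]→  4^(4 + 1) + 2·4^2 + 2·4 + 2 = 1066  −1 ⇒ G_2=1065
G_2=1065  [base 4] 4^(4 + 1) + 2·4^2 + 2·4 + 1  →[4↦5]→  5^(5 + 1) + 2·5^2 + 2·5 + 1 = 15686  −1 ⇒ G_3=15685
G_3=15685  [base 5] 5^(5 + 1) + 2·5^2 + 2·5  →[5↦6]→  6^(6 + 1) + 2·6^2 + 2·6 = 280020  −1 ⇒ G_4=280019

280019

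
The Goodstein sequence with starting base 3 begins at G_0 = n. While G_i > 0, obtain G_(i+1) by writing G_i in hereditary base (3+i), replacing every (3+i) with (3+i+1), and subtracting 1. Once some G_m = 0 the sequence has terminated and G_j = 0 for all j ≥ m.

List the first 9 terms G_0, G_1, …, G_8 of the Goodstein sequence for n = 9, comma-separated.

9, 15, 17, 19, 21, 23, 24, 25, 26

G_0 = 9. HB_3(9) = 3^2. Bump = 16. G_1 = 15.
G_1 = 15. HB_4(15) = 3·4 + 3. Bump = 18. G_2 = 17.
G_2 = 17. HB_5(17) = 3·5 + 2. Bump = 20. G_3 = 19.
G_3 = 19. HB_6(19) = 3·6 + 1. Bump = 22. G_4 = 21.
G_4 = 21. HB_7(21) = 3·7. Bump = 24. G_5 = 23.
G_5 = 23. HB_8(23) = 2·8 + 7. Bump = 25. G_6 = 24.
G_6 = 24. HB_9(24) = 2·9 + 6. Bump = 26. G_7 = 25.
G_7 = 25. HB_10(25) = 2·10 + 5. Bump = 27. G_8 = 26.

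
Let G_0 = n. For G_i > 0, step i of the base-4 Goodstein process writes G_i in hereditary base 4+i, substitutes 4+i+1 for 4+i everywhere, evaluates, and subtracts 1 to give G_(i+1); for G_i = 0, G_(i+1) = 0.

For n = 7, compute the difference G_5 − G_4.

i=0: 7 = 4 + 3 (b=4); 4→5: 5 + 3 = 8; 8−1 = 7
i=1: 7 = 5 + 2 (b=5); 5→6: 6 + 2 = 8; 8−1 = 7
i=2: 7 = 6 + 1 (b=6); 6→7: 7 + 1 = 8; 8−1 = 7
i=3: 7 = 7 (b=7); 7→8: 8 = 8; 8−1 = 7
i=4: 7 = 7 (b=8); 8→9: 7 = 7; 7−1 = 6

-1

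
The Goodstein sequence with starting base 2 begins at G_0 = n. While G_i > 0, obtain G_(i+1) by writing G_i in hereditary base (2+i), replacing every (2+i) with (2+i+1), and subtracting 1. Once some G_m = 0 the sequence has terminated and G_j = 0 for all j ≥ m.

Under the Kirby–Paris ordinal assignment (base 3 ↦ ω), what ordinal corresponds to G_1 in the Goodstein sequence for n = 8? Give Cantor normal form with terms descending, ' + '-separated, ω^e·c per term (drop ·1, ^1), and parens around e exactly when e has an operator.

base 2: 8 = 2^(2 + 1); at 3: 3^(3 + 1) = 81; next = 80
base 3: 80 = 2·3^3 + 2·3^2 + 2·3 + 2; at 4: 2·4^4 + 2·4^2 + 2·4 + 2 = 554; next = 553

ω^ω·2 + ω^2·2 + ω·2 + 2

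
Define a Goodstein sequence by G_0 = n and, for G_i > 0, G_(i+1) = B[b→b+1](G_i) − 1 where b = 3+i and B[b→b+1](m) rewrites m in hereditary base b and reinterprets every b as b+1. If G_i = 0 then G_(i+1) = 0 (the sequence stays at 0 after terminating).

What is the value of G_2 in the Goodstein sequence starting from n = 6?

7

G_0 = 6. HB_3(6) = 2·3. Bump = 8. G_1 = 7.
G_1 = 7. HB_4(7) = 4 + 3. Bump = 8. G_2 = 7.
G_2 = 7. HB_5(7) = 5 + 2. Bump = 8. G_3 = 7.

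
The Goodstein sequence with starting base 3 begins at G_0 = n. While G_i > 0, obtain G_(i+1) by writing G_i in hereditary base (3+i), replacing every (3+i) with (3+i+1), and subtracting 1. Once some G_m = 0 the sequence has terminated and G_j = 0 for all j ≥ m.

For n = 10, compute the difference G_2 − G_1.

8

base 3: 10 = 3^2 + 1; at 4: 4^2 + 1 = 17; next = 16
base 4: 16 = 4^2; at 5: 5^2 = 25; next = 24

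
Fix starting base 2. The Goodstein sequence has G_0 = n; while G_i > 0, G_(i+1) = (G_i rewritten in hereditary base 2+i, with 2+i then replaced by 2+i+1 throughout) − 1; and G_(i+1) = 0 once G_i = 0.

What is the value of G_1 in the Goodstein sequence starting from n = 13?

[0] 13 ≡ 2^(2 + 1) + 2^2 + 1 (base 2). Lift 3: 109. −1: 108.
[1] 108 ≡ 3^(3 + 1) + 3^3 (base 3). Lift 4: 1280. −1: 1279.

108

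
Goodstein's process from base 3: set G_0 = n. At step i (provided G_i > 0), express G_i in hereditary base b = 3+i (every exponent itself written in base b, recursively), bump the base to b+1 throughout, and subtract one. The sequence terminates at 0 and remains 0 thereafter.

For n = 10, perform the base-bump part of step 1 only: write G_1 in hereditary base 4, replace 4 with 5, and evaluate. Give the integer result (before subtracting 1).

[0] 10 ≡ 3^2 + 1 (base 3). Lift 4: 17. −1: 16.
[1] 16 ≡ 4^2 (base 4). Lift 5: 25. −1: 24.

25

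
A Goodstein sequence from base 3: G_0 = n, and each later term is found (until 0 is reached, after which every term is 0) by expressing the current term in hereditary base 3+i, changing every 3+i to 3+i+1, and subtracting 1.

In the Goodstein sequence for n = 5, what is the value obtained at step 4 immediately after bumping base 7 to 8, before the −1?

4

(0) 5|_3 = 3 + 2 ↦ 4 + 2|_4 = 6 ⇒ 5
(1) 5|_4 = 4 + 1 ↦ 5 + 1|_5 = 6 ⇒ 5
(2) 5|_5 = 5 ↦ 6|_6 = 6 ⇒ 5
(3) 5|_6 = 5 ↦ 5|_7 = 5 ⇒ 4
(4) 4|_7 = 4 ↦ 4|_8 = 4 ⇒ 3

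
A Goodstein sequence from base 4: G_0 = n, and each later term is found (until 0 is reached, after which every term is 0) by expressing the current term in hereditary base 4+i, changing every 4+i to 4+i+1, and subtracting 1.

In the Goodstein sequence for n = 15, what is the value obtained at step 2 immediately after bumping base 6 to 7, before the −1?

22

G_0 = 15. HB_4(15) = 3·4 + 3. Bump = 18. G_1 = 17.
G_1 = 17. HB_5(17) = 3·5 + 2. Bump = 20. G_2 = 19.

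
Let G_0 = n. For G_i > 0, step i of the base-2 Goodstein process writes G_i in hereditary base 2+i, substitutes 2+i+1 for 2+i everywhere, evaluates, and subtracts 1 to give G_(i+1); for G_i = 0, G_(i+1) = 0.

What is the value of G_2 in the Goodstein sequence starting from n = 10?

1025

[0] 10 ≡ 2^(2 + 1) + 2 (base 2). Lift 3: 84. −1: 83.
[1] 83 ≡ 3^(3 + 1) + 2 (base 3). Lift 4: 1026. −1: 1025.
[2] 1025 ≡ 4^(4 + 1) + 1 (base 4). Lift 5: 15626. −1: 15625.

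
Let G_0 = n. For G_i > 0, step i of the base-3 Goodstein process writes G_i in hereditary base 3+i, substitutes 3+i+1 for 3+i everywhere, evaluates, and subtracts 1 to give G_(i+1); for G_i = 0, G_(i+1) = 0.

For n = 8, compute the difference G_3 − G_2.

i=0: 8 = 2·3 + 2 (b=3); 3→4: 2·4 + 2 = 10; 10−1 = 9
i=1: 9 = 2·4 + 1 (b=4); 4→5: 2·5 + 1 = 11; 11−1 = 10
i=2: 10 = 2·5 (b=5); 5→6: 2·6 = 12; 12−1 = 11

1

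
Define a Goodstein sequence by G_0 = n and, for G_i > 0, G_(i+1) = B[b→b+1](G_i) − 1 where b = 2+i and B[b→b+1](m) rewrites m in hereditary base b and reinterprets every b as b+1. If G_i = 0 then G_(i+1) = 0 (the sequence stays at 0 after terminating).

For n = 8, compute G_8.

step 0: 8 = 2^(2 + 1); sub 3 for 2: 3^(3 + 1); = 81; G_1 = 81−1 = 80
step 1: 80 = 2·3^3 + 2·3^2 + 2·3 + 2; sub 4 for 3: 2·4^4 + 2·4^2 + 2·4 + 2; = 554; G_2 = 554−1 = 553
step 2: 553 = 2·4^4 + 2·4^2 + 2·4 + 1; sub 5 for 4: 2·5^5 + 2·5^2 + 2·5 + 1; = 6311; G_3 = 6311−1 = 6310
step 3: 6310 = 2·5^5 + 2·5^2 + 2·5; sub 6 for 5: 2·6^6 + 2·6^2 + 2·6; = 93396; G_4 = 93396−1 = 93395
step 4: 93395 = 2·6^6 + 2·6^2 + 6 + 5; sub 7 for 6: 2·7^7 + 2·7^2 + 7 + 5; = 1647196; G_5 = 1647196−1 = 1647195
step 5: 1647195 = 2·7^7 + 2·7^2 + 7 + 4; sub 8 for 7: 2·8^8 + 2·8^2 + 8 + 4; = 33554572; G_6 = 33554572−1 = 33554571
step 6: 33554571 = 2·8^8 + 2·8^2 + 8 + 3; sub 9 for 8: 2·9^9 + 2·9^2 + 9 + 3; = 774841152; G_7 = 774841152−1 = 774841151
step 7: 774841151 = 2·9^9 + 2·9^2 + 9 + 2; sub 10 for 9: 2·10^10 + 2·10^2 + 10 + 2; = 20000000212; G_8 = 20000000212−1 = 20000000211
step 8: 20000000211 = 2·10^10 + 2·10^2 + 10 + 1; sub 11 for 10: 2·11^11 + 2·11^2 + 11 + 1; = 570623341476; G_9 = 570623341476−1 = 570623341475

20000000211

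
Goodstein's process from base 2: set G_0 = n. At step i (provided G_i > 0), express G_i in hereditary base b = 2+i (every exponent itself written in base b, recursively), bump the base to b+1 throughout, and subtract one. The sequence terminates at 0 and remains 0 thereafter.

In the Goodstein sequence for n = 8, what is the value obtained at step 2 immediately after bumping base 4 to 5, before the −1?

[0] 8 ≡ 2^(2 + 1) (base 2). Lift 3: 81. −1: 80.
[1] 80 ≡ 2·3^3 + 2·3^2 + 2·3 + 2 (base 3). Lift 4: 554. −1: 553.

6311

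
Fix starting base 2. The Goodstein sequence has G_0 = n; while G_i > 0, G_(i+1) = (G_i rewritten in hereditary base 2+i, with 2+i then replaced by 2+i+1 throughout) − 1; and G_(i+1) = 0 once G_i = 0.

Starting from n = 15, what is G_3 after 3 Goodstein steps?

18752

base 2: 15 = 2^(2 + 1) + 2^2 + 2 + 1; at 3: 3^(3 + 1) + 3^3 + 3 + 1 = 112; next = 111
base 3: 111 = 3^(3 + 1) + 3^3 + 3; at 4: 4^(4 + 1) + 4^4 + 4 = 1284; next = 1283
base 4: 1283 = 4^(4 + 1) + 4^4 + 3; at 5: 5^(5 + 1) + 5^5 + 3 = 18753; next = 18752
base 5: 18752 = 5^(5 + 1) + 5^5 + 2; at 6: 6^(6 + 1) + 6^6 + 2 = 326594; next = 326593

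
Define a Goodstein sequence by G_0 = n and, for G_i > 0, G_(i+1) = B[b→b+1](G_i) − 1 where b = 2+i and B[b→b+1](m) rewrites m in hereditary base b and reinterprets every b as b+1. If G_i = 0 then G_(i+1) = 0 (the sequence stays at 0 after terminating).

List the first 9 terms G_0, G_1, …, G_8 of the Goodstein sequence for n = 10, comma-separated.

G_0 = 10. HB_2(10) = 2^(2 + 1) + 2. Bump = 84. G_1 = 83.
G_1 = 83. HB_3(83) = 3^(3 + 1) + 2. Bump = 1026. G_2 = 1025.
G_2 = 1025. HB_4(1025) = 4^(4 + 1) + 1. Bump = 15626. G_3 = 15625.
G_3 = 15625. HB_5(15625) = 5^(5 + 1). Bump = 279936. G_4 = 279935.
G_4 = 279935. HB_6(279935) = 5·6^6 + 5·6^5 + 5·6^4 + 5·6^3 + 5·6^2 + 5·6 + 5. Bump = 4215755. G_5 = 4215754.
G_5 = 4215754. HB_7(4215754) = 5·7^7 + 5·7^5 + 5·7^4 + 5·7^3 + 5·7^2 + 5·7 + 4. Bump = 84073324. G_6 = 84073323.
G_6 = 84073323. HB_8(84073323) = 5·8^8 + 5·8^5 + 5·8^4 + 5·8^3 + 5·8^2 + 5·8 + 3. Bump = 1937434593. G_7 = 1937434592.
G_7 = 1937434592. HB_9(1937434592) = 5·9^9 + 5·9^5 + 5·9^4 + 5·9^3 + 5·9^2 + 5·9 + 2. Bump = 50000555552. G_8 = 50000555551.

10, 83, 1025, 15625, 279935, 4215754, 84073323, 1937434592, 50000555551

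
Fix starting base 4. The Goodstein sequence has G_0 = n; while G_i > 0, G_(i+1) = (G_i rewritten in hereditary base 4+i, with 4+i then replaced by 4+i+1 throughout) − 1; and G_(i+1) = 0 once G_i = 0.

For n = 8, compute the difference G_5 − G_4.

0

G_0=8  [base 4] 2·4  →[4↦5]→  2·5 = 10  −1 ⇒ G_1=9
G_1=9  [base 5] 5 + 4  →[5↦6]→  6 + 4 = 10  −1 ⇒ G_2=9
G_2=9  [base 6] 6 + 3  →[6↦7]→  7 + 3 = 10  −1 ⇒ G_3=9
G_3=9  [base 7] 7 + 2  →[7↦8]→  8 + 2 = 10  −1 ⇒ G_4=9
G_4=9  [base 8] 8 + 1  →[8↦9]→  9 + 1 = 10  −1 ⇒ G_5=9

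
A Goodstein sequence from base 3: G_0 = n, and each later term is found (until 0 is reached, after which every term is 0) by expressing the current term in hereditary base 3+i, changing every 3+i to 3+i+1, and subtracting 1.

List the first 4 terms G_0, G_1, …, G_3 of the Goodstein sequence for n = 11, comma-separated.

11, 17, 25, 35

(0) 11|_3 = 3^2 + 2 ↦ 4^2 + 2|_4 = 18 ⇒ 17
(1) 17|_4 = 4^2 + 1 ↦ 5^2 + 1|_5 = 26 ⇒ 25
(2) 25|_5 = 5^2 ↦ 6^2|_6 = 36 ⇒ 35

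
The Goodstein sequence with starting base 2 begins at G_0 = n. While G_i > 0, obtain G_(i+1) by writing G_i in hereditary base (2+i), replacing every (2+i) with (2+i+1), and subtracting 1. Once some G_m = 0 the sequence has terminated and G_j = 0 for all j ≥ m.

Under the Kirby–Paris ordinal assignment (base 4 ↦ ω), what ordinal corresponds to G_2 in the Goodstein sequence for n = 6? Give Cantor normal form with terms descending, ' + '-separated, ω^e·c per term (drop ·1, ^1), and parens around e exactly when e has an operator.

ω^ω + 1

base 2: 6 = 2^2 + 2; at 3: 3^3 + 3 = 30; next = 29
base 3: 29 = 3^3 + 2; at 4: 4^4 + 2 = 258; next = 257
base 4: 257 = 4^4 + 1; at 5: 5^5 + 1 = 3126; next = 3125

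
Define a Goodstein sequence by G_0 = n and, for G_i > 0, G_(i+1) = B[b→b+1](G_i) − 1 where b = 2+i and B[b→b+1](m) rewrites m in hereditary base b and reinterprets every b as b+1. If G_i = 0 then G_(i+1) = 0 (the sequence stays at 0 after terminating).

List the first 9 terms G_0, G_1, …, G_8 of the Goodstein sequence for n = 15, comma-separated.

15, 111, 1283, 18752, 326593, 6588344, 150994943, 3524450280, 100077777775

step 0: 15 = 2^(2 + 1) + 2^2 + 2 + 1; sub 3 for 2: 3^(3 + 1) + 3^3 + 3 + 1; = 112; G_1 = 112−1 = 111
step 1: 111 = 3^(3 + 1) + 3^3 + 3; sub 4 for 3: 4^(4 + 1) + 4^4 + 4; = 1284; G_2 = 1284−1 = 1283
step 2: 1283 = 4^(4 + 1) + 4^4 + 3; sub 5 for 4: 5^(5 + 1) + 5^5 + 3; = 18753; G_3 = 18753−1 = 18752
step 3: 18752 = 5^(5 + 1) + 5^5 + 2; sub 6 for 5: 6^(6 + 1) + 6^6 + 2; = 326594; G_4 = 326594−1 = 326593
step 4: 326593 = 6^(6 + 1) + 6^6 + 1; sub 7 for 6: 7^(7 + 1) + 7^7 + 1; = 6588345; G_5 = 6588345−1 = 6588344
step 5: 6588344 = 7^(7 + 1) + 7^7; sub 8 for 7: 8^(8 + 1) + 8^8; = 150994944; G_6 = 150994944−1 = 150994943
step 6: 150994943 = 8^(8 + 1) + 7·8^7 + 7·8^6 + 7·8^5 + 7·8^4 + 7·8^3 + 7·8^2 + 7·8 + 7; sub 9 for 8: 9^(9 + 1) + 7·9^7 + 7·9^6 + 7·9^5 + 7·9^4 + 7·9^3 + 7·9^2 + 7·9 + 7; = 3524450281; G_7 = 3524450281−1 = 3524450280
step 7: 3524450280 = 9^(9 + 1) + 7·9^7 + 7·9^6 + 7·9^5 + 7·9^4 + 7·9^3 + 7·9^2 + 7·9 + 6; sub 10 for 9: 10^(10 + 1) + 7·10^7 + 7·10^6 + 7·10^5 + 7·10^4 + 7·10^3 + 7·10^2 + 7·10 + 6; = 100077777776; G_8 = 100077777776−1 = 100077777775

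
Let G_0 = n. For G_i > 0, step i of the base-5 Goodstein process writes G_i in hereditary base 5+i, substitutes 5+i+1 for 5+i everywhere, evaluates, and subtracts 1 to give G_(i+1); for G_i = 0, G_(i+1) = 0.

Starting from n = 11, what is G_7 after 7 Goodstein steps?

(0) 11|_5 = 2·5 + 1 ↦ 2·6 + 1|_6 = 13 ⇒ 12
(1) 12|_6 = 2·6 ↦ 2·7|_7 = 14 ⇒ 13
(2) 13|_7 = 7 + 6 ↦ 8 + 6|_8 = 14 ⇒ 13
(3) 13|_8 = 8 + 5 ↦ 9 + 5|_9 = 14 ⇒ 13
(4) 13|_9 = 9 + 4 ↦ 10 + 4|_10 = 14 ⇒ 13
(5) 13|_10 = 10 + 3 ↦ 11 + 3|_11 = 14 ⇒ 13
(6) 13|_11 = 11 + 2 ↦ 12 + 2|_12 = 14 ⇒ 13

13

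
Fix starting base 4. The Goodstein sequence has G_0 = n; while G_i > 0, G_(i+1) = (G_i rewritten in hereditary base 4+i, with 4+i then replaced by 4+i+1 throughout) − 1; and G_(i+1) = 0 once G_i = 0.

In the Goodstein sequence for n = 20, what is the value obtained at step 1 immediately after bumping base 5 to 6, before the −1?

40

G_0 = 20. HB_4(20) = 4^2 + 4. Bump = 30. G_1 = 29.
G_1 = 29. HB_5(29) = 5^2 + 4. Bump = 40. G_2 = 39.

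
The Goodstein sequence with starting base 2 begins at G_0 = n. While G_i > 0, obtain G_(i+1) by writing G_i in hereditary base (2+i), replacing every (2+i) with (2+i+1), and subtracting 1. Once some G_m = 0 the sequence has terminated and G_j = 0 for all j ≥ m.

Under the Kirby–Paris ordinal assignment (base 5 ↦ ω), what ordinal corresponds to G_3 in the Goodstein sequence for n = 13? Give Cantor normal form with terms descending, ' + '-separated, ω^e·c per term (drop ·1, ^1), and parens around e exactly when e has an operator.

ω^(ω + 1) + ω^3·3 + ω^2·3 + ω·3 + 2

step 0: 13 = 2^(2 + 1) + 2^2 + 1; sub 3 for 2: 3^(3 + 1) + 3^3 + 1; = 109; G_1 = 109−1 = 108
step 1: 108 = 3^(3 + 1) + 3^3; sub 4 for 3: 4^(4 + 1) + 4^4; = 1280; G_2 = 1280−1 = 1279
step 2: 1279 = 4^(4 + 1) + 3·4^3 + 3·4^2 + 3·4 + 3; sub 5 for 4: 5^(5 + 1) + 3·5^3 + 3·5^2 + 3·5 + 3; = 16093; G_3 = 16093−1 = 16092
step 3: 16092 = 5^(5 + 1) + 3·5^3 + 3·5^2 + 3·5 + 2; sub 6 for 5: 6^(6 + 1) + 3·6^3 + 3·6^2 + 3·6 + 2; = 280712; G_4 = 280712−1 = 280711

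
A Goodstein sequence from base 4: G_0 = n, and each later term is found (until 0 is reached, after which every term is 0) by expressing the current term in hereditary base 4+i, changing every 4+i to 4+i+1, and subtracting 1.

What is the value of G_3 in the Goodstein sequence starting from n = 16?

30

[0] 16 ≡ 4^2 (base 4). Lift 5: 25. −1: 24.
[1] 24 ≡ 4·5 + 4 (base 5). Lift 6: 28. −1: 27.
[2] 27 ≡ 4·6 + 3 (base 6). Lift 7: 31. −1: 30.
[3] 30 ≡ 4·7 + 2 (base 7). Lift 8: 34. −1: 33.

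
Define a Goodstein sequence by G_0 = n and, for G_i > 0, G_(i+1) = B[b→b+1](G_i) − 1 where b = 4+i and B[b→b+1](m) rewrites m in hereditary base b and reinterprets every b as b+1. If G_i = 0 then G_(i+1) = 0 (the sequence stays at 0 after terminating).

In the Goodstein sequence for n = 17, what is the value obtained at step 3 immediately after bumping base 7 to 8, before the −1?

17 —HB4→ 4^2 + 1 —bump→ 5^2 + 1 = 26 —(−1)→ 25
25 —HB5→ 5^2 —bump→ 6^2 = 36 —(−1)→ 35
35 —HB6→ 5·6 + 5 —bump→ 5·7 + 5 = 40 —(−1)→ 39
39 —HB7→ 5·7 + 4 —bump→ 5·8 + 4 = 44 —(−1)→ 43

44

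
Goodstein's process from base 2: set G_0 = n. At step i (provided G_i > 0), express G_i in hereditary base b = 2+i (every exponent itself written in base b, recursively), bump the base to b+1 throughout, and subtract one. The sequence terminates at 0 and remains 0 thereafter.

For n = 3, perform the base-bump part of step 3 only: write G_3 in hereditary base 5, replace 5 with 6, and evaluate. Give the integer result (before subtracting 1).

[0] 3 ≡ 2 + 1 (base 2). Lift 3: 4. −1: 3.
[1] 3 ≡ 3 (base 3). Lift 4: 4. −1: 3.
[2] 3 ≡ 3 (base 4). Lift 5: 3. −1: 2.
[3] 2 ≡ 2 (base 5). Lift 6: 2. −1: 1.

2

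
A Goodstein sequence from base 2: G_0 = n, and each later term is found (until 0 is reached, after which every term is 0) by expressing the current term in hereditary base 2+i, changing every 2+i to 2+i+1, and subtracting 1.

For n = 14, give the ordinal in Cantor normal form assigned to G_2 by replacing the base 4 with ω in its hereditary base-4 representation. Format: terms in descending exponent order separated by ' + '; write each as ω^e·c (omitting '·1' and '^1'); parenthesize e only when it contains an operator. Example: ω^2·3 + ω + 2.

ω^(ω + 1) + ω^ω + 1

G_0=14  [base 2] 2^(2 + 1) + 2^2 + 2  →[2↦3]→  3^(3 + 1) + 3^3 + 3 = 111  −1 ⇒ G_1=110
G_1=110  [base 3] 3^(3 + 1) + 3^3 + 2  →[3↦4]→  4^(4 + 1) + 4^4 + 2 = 1282  −1 ⇒ G_2=1281
G_2=1281  [base 4] 4^(4 + 1) + 4^4 + 1  →[4↦5]→  5^(5 + 1) + 5^5 + 1 = 18751  −1 ⇒ G_3=18750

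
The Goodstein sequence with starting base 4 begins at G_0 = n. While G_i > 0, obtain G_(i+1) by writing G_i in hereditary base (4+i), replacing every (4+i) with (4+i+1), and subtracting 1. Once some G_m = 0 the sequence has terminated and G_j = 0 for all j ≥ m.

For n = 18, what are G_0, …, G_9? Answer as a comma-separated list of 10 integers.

18, 26, 36, 48, 53, 58, 63, 68, 73, 78

i=0: 18 = 4^2 + 2 (b=4); 4→5: 5^2 + 2 = 27; 27−1 = 26
i=1: 26 = 5^2 + 1 (b=5); 5→6: 6^2 + 1 = 37; 37−1 = 36
i=2: 36 = 6^2 (b=6); 6→7: 7^2 = 49; 49−1 = 48
i=3: 48 = 6·7 + 6 (b=7); 7→8: 6·8 + 6 = 54; 54−1 = 53
i=4: 53 = 6·8 + 5 (b=8); 8→9: 6·9 + 5 = 59; 59−1 = 58
i=5: 58 = 6·9 + 4 (b=9); 9→10: 6·10 + 4 = 64; 64−1 = 63
i=6: 63 = 6·10 + 3 (b=10); 10→11: 6·11 + 3 = 69; 69−1 = 68
i=7: 68 = 6·11 + 2 (b=11); 11→12: 6·12 + 2 = 74; 74−1 = 73
i=8: 73 = 6·12 + 1 (b=12); 12→13: 6·13 + 1 = 79; 79−1 = 78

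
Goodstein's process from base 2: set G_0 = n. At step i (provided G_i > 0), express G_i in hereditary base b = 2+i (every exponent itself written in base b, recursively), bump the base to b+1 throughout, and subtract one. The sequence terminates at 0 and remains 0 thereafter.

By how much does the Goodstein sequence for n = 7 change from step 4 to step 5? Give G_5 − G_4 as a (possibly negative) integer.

776886

i=0: 7 = 2^2 + 2 + 1 (b=2); 2→3: 3^3 + 3 + 1 = 31; 31−1 = 30
i=1: 30 = 3^3 + 3 (b=3); 3→4: 4^4 + 4 = 260; 260−1 = 259
i=2: 259 = 4^4 + 3 (b=4); 4→5: 5^5 + 3 = 3128; 3128−1 = 3127
i=3: 3127 = 5^5 + 2 (b=5); 5→6: 6^6 + 2 = 46658; 46658−1 = 46657
i=4: 46657 = 6^6 + 1 (b=6); 6→7: 7^7 + 1 = 823544; 823544−1 = 823543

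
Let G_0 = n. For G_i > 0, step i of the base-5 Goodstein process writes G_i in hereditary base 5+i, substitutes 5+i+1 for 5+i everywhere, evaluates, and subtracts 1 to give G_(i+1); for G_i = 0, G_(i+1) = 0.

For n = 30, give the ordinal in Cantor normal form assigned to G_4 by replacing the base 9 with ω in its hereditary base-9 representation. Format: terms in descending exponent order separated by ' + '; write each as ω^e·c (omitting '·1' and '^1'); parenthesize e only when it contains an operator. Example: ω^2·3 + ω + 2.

ω^2 + 2

[0] 30 ≡ 5^2 + 5 (base 5). Lift 6: 42. −1: 41.
[1] 41 ≡ 6^2 + 5 (base 6). Lift 7: 54. −1: 53.
[2] 53 ≡ 7^2 + 4 (base 7). Lift 8: 68. −1: 67.
[3] 67 ≡ 8^2 + 3 (base 8). Lift 9: 84. −1: 83.
[4] 83 ≡ 9^2 + 2 (base 9). Lift 10: 102. −1: 101.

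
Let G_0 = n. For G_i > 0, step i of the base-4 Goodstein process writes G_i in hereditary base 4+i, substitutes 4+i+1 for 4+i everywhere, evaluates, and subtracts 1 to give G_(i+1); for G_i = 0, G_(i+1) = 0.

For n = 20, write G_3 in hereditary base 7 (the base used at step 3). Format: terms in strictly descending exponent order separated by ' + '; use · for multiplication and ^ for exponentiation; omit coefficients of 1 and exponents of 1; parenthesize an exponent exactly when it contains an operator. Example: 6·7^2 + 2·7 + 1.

7^2 + 2

base 4: 20 = 4^2 + 4; at 5: 5^2 + 5 = 30; next = 29
base 5: 29 = 5^2 + 4; at 6: 6^2 + 4 = 40; next = 39
base 6: 39 = 6^2 + 3; at 7: 7^2 + 3 = 52; next = 51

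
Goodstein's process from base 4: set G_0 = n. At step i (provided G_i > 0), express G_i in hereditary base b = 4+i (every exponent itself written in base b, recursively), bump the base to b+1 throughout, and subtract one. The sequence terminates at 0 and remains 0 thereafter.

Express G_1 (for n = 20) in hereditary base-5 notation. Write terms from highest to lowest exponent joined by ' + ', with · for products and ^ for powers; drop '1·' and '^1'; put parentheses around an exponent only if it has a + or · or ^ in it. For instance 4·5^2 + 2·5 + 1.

5^2 + 4

20 —HB4→ 4^2 + 4 —bump→ 5^2 + 5 = 30 —(−1)→ 29
29 —HB5→ 5^2 + 4 —bump→ 6^2 + 4 = 40 —(−1)→ 39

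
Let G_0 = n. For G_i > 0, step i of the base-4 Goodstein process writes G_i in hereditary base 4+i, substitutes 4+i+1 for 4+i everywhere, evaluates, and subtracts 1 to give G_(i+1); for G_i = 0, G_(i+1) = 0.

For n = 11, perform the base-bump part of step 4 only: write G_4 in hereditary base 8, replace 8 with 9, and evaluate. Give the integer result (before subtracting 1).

11 —HB4→ 2·4 + 3 —bump→ 2·5 + 3 = 13 —(−1)→ 12
12 —HB5→ 2·5 + 2 —bump→ 2·6 + 2 = 14 —(−1)→ 13
13 —HB6→ 2·6 + 1 —bump→ 2·7 + 1 = 15 —(−1)→ 14
14 —HB7→ 2·7 —bump→ 2·8 = 16 —(−1)→ 15
15 —HB8→ 8 + 7 —bump→ 9 + 7 = 16 —(−1)→ 15

16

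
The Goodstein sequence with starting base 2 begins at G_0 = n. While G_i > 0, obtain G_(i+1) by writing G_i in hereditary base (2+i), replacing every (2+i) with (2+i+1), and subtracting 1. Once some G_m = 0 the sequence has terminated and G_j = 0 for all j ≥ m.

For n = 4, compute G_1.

i=0: 4 = 2^2 (b=2); 2→3: 3^3 = 27; 27−1 = 26
i=1: 26 = 2·3^2 + 2·3 + 2 (b=3); 3→4: 2·4^2 + 2·4 + 2 = 42; 42−1 = 41

26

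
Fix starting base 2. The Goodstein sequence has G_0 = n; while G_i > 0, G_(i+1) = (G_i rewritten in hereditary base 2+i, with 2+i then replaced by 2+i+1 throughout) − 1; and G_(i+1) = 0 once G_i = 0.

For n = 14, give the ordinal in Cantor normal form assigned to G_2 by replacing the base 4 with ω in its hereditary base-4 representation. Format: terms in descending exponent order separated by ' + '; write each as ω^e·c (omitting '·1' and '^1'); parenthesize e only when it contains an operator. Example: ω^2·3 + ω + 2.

base 2: 14 = 2^(2 + 1) + 2^2 + 2; at 3: 3^(3 + 1) + 3^3 + 3 = 111; next = 110
base 3: 110 = 3^(3 + 1) + 3^3 + 2; at 4: 4^(4 + 1) + 4^4 + 2 = 1282; next = 1281

ω^(ω + 1) + ω^ω + 1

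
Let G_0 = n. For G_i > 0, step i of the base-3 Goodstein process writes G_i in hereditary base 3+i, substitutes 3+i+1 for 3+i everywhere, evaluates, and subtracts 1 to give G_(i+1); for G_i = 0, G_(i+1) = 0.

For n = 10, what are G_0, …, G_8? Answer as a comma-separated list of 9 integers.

[0] 10 ≡ 3^2 + 1 (base 3). Lift 4: 17. −1: 16.
[1] 16 ≡ 4^2 (base 4). Lift 5: 25. −1: 24.
[2] 24 ≡ 4·5 + 4 (base 5). Lift 6: 28. −1: 27.
[3] 27 ≡ 4·6 + 3 (base 6). Lift 7: 31. −1: 30.
[4] 30 ≡ 4·7 + 2 (base 7). Lift 8: 34. −1: 33.
[5] 33 ≡ 4·8 + 1 (base 8). Lift 9: 37. −1: 36.
[6] 36 ≡ 4·9 (base 9). Lift 10: 40. −1: 39.
[7] 39 ≡ 3·10 + 9 (base 10). Lift 11: 42. −1: 41.

10, 16, 24, 27, 30, 33, 36, 39, 41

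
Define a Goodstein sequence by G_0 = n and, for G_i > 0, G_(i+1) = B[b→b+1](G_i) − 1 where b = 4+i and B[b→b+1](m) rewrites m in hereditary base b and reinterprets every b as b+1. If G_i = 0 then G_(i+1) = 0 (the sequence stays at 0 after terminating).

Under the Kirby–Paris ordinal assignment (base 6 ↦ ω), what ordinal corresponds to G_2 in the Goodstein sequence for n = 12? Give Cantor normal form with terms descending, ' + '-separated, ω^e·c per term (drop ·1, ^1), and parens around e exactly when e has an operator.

i=0: 12 = 3·4 (b=4); 4→5: 3·5 = 15; 15−1 = 14
i=1: 14 = 2·5 + 4 (b=5); 5→6: 2·6 + 4 = 16; 16−1 = 15

ω·2 + 3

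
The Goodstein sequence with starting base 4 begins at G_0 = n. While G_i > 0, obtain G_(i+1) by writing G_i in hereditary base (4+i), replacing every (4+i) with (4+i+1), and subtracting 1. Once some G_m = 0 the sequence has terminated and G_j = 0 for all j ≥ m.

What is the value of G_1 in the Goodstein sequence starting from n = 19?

step 0: 19 = 4^2 + 3; sub 5 for 4: 5^2 + 3; = 28; G_1 = 28−1 = 27
step 1: 27 = 5^2 + 2; sub 6 for 5: 6^2 + 2; = 38; G_2 = 38−1 = 37

27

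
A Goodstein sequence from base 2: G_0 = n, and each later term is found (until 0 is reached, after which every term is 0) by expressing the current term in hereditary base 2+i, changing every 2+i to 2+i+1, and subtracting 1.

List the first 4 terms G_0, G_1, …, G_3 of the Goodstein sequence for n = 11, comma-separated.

11, 84, 1027, 15627

(0) 11|_2 = 2^(2 + 1) + 2 + 1 ↦ 3^(3 + 1) + 3 + 1|_3 = 85 ⇒ 84
(1) 84|_3 = 3^(3 + 1) + 3 ↦ 4^(4 + 1) + 4|_4 = 1028 ⇒ 1027
(2) 1027|_4 = 4^(4 + 1) + 3 ↦ 5^(5 + 1) + 3|_5 = 15628 ⇒ 15627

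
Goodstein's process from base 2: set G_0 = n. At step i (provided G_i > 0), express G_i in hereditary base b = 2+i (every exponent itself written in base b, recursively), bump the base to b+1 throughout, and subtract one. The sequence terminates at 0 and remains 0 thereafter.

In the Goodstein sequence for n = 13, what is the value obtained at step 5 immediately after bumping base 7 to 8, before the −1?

G_0 = 13. HB_2(13) = 2^(2 + 1) + 2^2 + 1. Bump = 109. G_1 = 108.
G_1 = 108. HB_3(108) = 3^(3 + 1) + 3^3. Bump = 1280. G_2 = 1279.
G_2 = 1279. HB_4(1279) = 4^(4 + 1) + 3·4^3 + 3·4^2 + 3·4 + 3. Bump = 16093. G_3 = 16092.
G_3 = 16092. HB_5(16092) = 5^(5 + 1) + 3·5^3 + 3·5^2 + 3·5 + 2. Bump = 280712. G_4 = 280711.
G_4 = 280711. HB_6(280711) = 6^(6 + 1) + 3·6^3 + 3·6^2 + 3·6 + 1. Bump = 5765999. G_5 = 5765998.
G_5 = 5765998. HB_7(5765998) = 7^(7 + 1) + 3·7^3 + 3·7^2 + 3·7. Bump = 134219480. G_6 = 134219479.

134219480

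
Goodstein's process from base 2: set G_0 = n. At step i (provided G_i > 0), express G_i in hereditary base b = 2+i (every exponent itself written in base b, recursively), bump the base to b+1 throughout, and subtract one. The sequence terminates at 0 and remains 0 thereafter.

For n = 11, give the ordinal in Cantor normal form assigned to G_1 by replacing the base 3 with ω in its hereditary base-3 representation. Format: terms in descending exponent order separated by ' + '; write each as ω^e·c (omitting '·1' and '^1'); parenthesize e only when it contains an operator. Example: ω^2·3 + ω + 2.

ω^(ω + 1) + ω

i=0: 11 = 2^(2 + 1) + 2 + 1 (b=2); 2→3: 3^(3 + 1) + 3 + 1 = 85; 85−1 = 84
i=1: 84 = 3^(3 + 1) + 3 (b=3); 3→4: 4^(4 + 1) + 4 = 1028; 1028−1 = 1027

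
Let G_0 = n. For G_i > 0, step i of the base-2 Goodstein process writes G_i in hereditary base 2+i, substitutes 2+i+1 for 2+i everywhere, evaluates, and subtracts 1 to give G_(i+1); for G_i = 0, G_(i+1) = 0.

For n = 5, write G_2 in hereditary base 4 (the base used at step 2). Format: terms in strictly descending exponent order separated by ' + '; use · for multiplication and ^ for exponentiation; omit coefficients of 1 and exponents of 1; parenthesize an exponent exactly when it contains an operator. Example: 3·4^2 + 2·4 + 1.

G_0=5  [base 2] 2^2 + 1  →[2↦3]→  3^3 + 1 = 28  −1 ⇒ G_1=27
G_1=27  [base 3] 3^3  →[3↦4]→  4^4 = 256  −1 ⇒ G_2=255
G_2=255  [base 4] 3·4^3 + 3·4^2 + 3·4 + 3  →[4↦5]→  3·5^3 + 3·5^2 + 3·5 + 3 = 468  −1 ⇒ G_3=467

3·4^3 + 3·4^2 + 3·4 + 3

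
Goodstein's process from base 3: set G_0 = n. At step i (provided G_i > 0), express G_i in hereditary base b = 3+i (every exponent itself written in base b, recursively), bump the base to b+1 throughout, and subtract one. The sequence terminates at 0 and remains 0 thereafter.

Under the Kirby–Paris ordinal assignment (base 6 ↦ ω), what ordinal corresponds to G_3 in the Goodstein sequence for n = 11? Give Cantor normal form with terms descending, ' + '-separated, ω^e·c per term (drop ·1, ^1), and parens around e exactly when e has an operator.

ω·5 + 5

G_0=11  [base 3] 3^2 + 2  →[3↦4]→  4^2 + 2 = 18  −1 ⇒ G_1=17
G_1=17  [base 4] 4^2 + 1  →[4↦5]→  5^2 + 1 = 26  −1 ⇒ G_2=25
G_2=25  [base 5] 5^2  →[5↦6]→  6^2 = 36  −1 ⇒ G_3=35
G_3=35  [base 6] 5·6 + 5  →[6↦7]→  5·7 + 5 = 40  −1 ⇒ G_4=39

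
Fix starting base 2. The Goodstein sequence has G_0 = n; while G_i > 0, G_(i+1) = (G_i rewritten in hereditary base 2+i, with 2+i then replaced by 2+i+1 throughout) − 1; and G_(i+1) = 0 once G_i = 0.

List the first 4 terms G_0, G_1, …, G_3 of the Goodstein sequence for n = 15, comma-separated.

step 0: 15 = 2^(2 + 1) + 2^2 + 2 + 1; sub 3 for 2: 3^(3 + 1) + 3^3 + 3 + 1; = 112; G_1 = 112−1 = 111
step 1: 111 = 3^(3 + 1) + 3^3 + 3; sub 4 for 3: 4^(4 + 1) + 4^4 + 4; = 1284; G_2 = 1284−1 = 1283
step 2: 1283 = 4^(4 + 1) + 4^4 + 3; sub 5 for 4: 5^(5 + 1) + 5^5 + 3; = 18753; G_3 = 18753−1 = 18752

15, 111, 1283, 18752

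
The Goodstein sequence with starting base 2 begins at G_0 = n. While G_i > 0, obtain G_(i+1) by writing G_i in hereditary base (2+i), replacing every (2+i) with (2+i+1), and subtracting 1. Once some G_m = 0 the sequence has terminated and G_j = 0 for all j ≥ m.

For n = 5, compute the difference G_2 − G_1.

228

G_0 = 5. HB_2(5) = 2^2 + 1. Bump = 28. G_1 = 27.
G_1 = 27. HB_3(27) = 3^3. Bump = 256. G_2 = 255.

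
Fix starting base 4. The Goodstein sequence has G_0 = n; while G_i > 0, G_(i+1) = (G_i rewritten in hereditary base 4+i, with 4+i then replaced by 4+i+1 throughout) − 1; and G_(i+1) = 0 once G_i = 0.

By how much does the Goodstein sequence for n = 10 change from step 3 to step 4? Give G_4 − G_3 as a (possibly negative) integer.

[0] 10 ≡ 2·4 + 2 (base 4). Lift 5: 12. −1: 11.
[1] 11 ≡ 2·5 + 1 (base 5). Lift 6: 13. −1: 12.
[2] 12 ≡ 2·6 (base 6). Lift 7: 14. −1: 13.
[3] 13 ≡ 7 + 6 (base 7). Lift 8: 14. −1: 13.

0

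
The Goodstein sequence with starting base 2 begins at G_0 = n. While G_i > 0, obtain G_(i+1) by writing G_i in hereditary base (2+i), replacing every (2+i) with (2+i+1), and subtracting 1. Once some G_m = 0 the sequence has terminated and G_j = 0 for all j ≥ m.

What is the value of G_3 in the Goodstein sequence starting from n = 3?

2

base 2: 3 = 2 + 1; at 3: 3 + 1 = 4; next = 3
base 3: 3 = 3; at 4: 4 = 4; next = 3
base 4: 3 = 3; at 5: 3 = 3; next = 2
base 5: 2 = 2; at 6: 2 = 2; next = 1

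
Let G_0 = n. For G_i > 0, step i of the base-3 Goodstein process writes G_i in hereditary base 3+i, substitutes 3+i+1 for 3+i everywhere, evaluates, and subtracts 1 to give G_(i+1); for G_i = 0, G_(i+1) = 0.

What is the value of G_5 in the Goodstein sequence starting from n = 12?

63

G_0=12  [base 3] 3^2 + 3  →[3↦4]→  4^2 + 4 = 20  −1 ⇒ G_1=19
G_1=19  [base 4] 4^2 + 3  →[4↦5]→  5^2 + 3 = 28  −1 ⇒ G_2=27
G_2=27  [base 5] 5^2 + 2  →[5↦6]→  6^2 + 2 = 38  −1 ⇒ G_3=37
G_3=37  [base 6] 6^2 + 1  →[6↦7]→  7^2 + 1 = 50  −1 ⇒ G_4=49
G_4=49  [base 7] 7^2  →[7↦8]→  8^2 = 64  −1 ⇒ G_5=63
G_5=63  [base 8] 7·8 + 7  →[8↦9]→  7·9 + 7 = 70  −1 ⇒ G_6=69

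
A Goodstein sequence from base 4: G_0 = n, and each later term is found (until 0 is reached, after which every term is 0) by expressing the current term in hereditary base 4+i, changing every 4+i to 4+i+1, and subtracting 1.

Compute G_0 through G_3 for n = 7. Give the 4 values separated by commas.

7, 7, 7, 7

step 0: 7 = 4 + 3; sub 5 for 4: 5 + 3; = 8; G_1 = 8−1 = 7
step 1: 7 = 5 + 2; sub 6 for 5: 6 + 2; = 8; G_2 = 8−1 = 7
step 2: 7 = 6 + 1; sub 7 for 6: 7 + 1; = 8; G_3 = 8−1 = 7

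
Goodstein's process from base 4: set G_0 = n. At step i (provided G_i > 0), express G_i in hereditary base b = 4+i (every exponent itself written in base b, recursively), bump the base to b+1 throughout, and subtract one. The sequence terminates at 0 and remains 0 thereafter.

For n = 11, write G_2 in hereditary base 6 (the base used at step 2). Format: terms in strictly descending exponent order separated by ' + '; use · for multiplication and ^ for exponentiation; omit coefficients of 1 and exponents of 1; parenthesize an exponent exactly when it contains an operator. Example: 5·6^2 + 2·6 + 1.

2·6 + 1

[0] 11 ≡ 2·4 + 3 (base 4). Lift 5: 13. −1: 12.
[1] 12 ≡ 2·5 + 2 (base 5). Lift 6: 14. −1: 13.
[2] 13 ≡ 2·6 + 1 (base 6). Lift 7: 15. −1: 14.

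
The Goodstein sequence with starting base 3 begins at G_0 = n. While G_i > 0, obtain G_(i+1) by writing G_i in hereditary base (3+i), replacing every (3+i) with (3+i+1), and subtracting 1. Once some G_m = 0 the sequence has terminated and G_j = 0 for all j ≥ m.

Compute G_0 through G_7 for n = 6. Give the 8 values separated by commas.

6, 7, 7, 7, 7, 7, 6, 5

step 0: 6 = 2·3; sub 4 for 3: 2·4; = 8; G_1 = 8−1 = 7
step 1: 7 = 4 + 3; sub 5 for 4: 5 + 3; = 8; G_2 = 8−1 = 7
step 2: 7 = 5 + 2; sub 6 for 5: 6 + 2; = 8; G_3 = 8−1 = 7
step 3: 7 = 6 + 1; sub 7 for 6: 7 + 1; = 8; G_4 = 8−1 = 7
step 4: 7 = 7; sub 8 for 7: 8; = 8; G_5 = 8−1 = 7
step 5: 7 = 7; sub 9 for 8: 7; = 7; G_6 = 7−1 = 6
step 6: 6 = 6; sub 10 for 9: 6; = 6; G_7 = 6−1 = 5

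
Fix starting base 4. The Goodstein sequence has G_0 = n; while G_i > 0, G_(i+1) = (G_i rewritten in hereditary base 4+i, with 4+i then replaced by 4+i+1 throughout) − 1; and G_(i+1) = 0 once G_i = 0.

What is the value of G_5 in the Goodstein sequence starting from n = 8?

9

8 —HB4→ 2·4 —bump→ 2·5 = 10 —(−1)→ 9
9 —HB5→ 5 + 4 —bump→ 6 + 4 = 10 —(−1)→ 9
9 —HB6→ 6 + 3 —bump→ 7 + 3 = 10 —(−1)→ 9
9 —HB7→ 7 + 2 —bump→ 8 + 2 = 10 —(−1)→ 9
9 —HB8→ 8 + 1 —bump→ 9 + 1 = 10 —(−1)→ 9
9 —HB9→ 9 —bump→ 10 = 10 —(−1)→ 9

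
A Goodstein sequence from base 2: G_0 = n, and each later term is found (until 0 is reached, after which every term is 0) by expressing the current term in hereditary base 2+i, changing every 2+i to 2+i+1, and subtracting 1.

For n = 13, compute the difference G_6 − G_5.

128453481

G_0 = 13. HB_2(13) = 2^(2 + 1) + 2^2 + 1. Bump = 109. G_1 = 108.
G_1 = 108. HB_3(108) = 3^(3 + 1) + 3^3. Bump = 1280. G_2 = 1279.
G_2 = 1279. HB_4(1279) = 4^(4 + 1) + 3·4^3 + 3·4^2 + 3·4 + 3. Bump = 16093. G_3 = 16092.
G_3 = 16092. HB_5(16092) = 5^(5 + 1) + 3·5^3 + 3·5^2 + 3·5 + 2. Bump = 280712. G_4 = 280711.
G_4 = 280711. HB_6(280711) = 6^(6 + 1) + 3·6^3 + 3·6^2 + 3·6 + 1. Bump = 5765999. G_5 = 5765998.
G_5 = 5765998. HB_7(5765998) = 7^(7 + 1) + 3·7^3 + 3·7^2 + 3·7. Bump = 134219480. G_6 = 134219479.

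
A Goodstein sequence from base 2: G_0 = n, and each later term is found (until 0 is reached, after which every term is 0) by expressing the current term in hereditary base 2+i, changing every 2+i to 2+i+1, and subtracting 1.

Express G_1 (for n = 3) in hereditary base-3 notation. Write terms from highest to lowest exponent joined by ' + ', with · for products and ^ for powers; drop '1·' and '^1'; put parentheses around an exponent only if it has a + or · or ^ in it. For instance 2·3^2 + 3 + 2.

3

[0] 3 ≡ 2 + 1 (base 2). Lift 3: 4. −1: 3.
[1] 3 ≡ 3 (base 3). Lift 4: 4. −1: 3.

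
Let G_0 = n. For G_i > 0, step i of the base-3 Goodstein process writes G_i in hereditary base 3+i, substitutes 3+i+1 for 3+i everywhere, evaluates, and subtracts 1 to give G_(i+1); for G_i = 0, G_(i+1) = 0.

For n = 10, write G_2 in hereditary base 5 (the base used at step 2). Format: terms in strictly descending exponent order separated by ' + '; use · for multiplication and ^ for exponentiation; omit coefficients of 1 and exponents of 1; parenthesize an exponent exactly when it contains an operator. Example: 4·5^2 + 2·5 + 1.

i=0: 10 = 3^2 + 1 (b=3); 3→4: 4^2 + 1 = 17; 17−1 = 16
i=1: 16 = 4^2 (b=4); 4→5: 5^2 = 25; 25−1 = 24
i=2: 24 = 4·5 + 4 (b=5); 5→6: 4·6 + 4 = 28; 28−1 = 27

4·5 + 4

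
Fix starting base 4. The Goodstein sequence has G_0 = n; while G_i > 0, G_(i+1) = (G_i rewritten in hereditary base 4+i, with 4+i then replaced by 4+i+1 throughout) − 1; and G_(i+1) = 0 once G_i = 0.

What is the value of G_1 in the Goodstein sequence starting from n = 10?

11

10 —HB4→ 2·4 + 2 —bump→ 2·5 + 2 = 12 —(−1)→ 11
11 —HB5→ 2·5 + 1 —bump→ 2·6 + 1 = 13 —(−1)→ 12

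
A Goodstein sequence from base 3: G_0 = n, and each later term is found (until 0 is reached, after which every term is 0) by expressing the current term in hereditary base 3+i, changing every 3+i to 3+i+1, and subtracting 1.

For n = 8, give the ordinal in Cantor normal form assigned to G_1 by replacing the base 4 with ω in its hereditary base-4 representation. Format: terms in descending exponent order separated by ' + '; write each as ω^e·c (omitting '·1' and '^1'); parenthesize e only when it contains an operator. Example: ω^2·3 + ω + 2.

ω·2 + 1

G_0 = 8. HB_3(8) = 2·3 + 2. Bump = 10. G_1 = 9.
G_1 = 9. HB_4(9) = 2·4 + 1. Bump = 11. G_2 = 10.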